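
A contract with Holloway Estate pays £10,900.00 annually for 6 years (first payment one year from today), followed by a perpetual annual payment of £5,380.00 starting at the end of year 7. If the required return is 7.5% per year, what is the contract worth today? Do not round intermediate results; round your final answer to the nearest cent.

PV of 6-year annuity: £10,900.00 × [1 − (1+0.075)^−6] / 0.075 = 51162.92598
Perpetuity value at year 6: £5,380.00 / 0.075 = 71733.33333
PV of perpetuity: 71733.33333 / (1+0.075)^6 = 46480.43959
Total PV = 51162.92598 + 46480.43959 = 97643.36557

£97643.37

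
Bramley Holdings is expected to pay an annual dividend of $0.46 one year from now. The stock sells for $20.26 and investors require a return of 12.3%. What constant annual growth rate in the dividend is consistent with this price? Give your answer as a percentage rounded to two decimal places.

P = D₁/(r−g) ⇒ g = r − D₁/P = 0.123 − $0.46/$20.26 = 0.100295

10.03%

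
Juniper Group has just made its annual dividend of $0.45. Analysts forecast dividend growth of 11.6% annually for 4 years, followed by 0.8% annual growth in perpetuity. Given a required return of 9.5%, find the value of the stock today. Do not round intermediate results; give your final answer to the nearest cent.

$7.51

D_1 = 0.50220
D_2 = 0.56046
D_3 = 0.62547
D_4 = 0.69802
Terminal value at year 4: TV = D_4×(1+g_2)/(r−g_2) = 0.70361/0.087 = 8.08743
P_0 = D_1/(1+r)^1 + D_2/(1+r)^2 + D_3/(1+r)^3 + D_4/(1+r)^4 + TV/(1+r)^4
    = 0.45863 + 0.46743 + 0.47639 + 0.48553 + 5.62541 = 7.51338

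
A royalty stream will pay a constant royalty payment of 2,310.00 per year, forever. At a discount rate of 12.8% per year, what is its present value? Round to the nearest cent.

Level perpetuity: PV = C / r = 2,310.00 / 0.128 = 18,046.88

18046.88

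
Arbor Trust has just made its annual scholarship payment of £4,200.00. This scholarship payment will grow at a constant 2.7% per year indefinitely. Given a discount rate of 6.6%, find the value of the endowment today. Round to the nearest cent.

£110600.00

D₁ = D₀ × (1 + g) = £4,200.00 × 1.027 = £4,313.4000
Growing perpetuity: P = D₁ / (r − g) = £4,313.4000 / (0.066 − 0.027) = £110,600.00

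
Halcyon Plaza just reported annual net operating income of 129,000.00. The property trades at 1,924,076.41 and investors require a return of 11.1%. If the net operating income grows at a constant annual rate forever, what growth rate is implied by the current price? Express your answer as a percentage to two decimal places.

P = D₀(1+g)/(r−g) ⇒ P(r−g) = D₀(1+g) ⇒ g(P+D₀) = P·r − D₀
g = (P·r − D₀)/(P + D₀) = (1,924,076.41×0.111 − 129,000.00) / (1,924,076.41 + 129,000.00) = 0.041193

4.12%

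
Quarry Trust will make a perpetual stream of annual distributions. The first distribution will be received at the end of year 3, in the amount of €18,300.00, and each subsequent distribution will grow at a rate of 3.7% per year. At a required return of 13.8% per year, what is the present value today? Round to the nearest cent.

Value at end of year 2: C₁ / (r − g) = €18,300.00 / (0.138 − 0.037) = €181,188.1188
Discount to today: PV = €181,188.1188 / (1 + 0.138)^2 = €181,188.1188 / 1.295044 = €139,908.85

€139908.85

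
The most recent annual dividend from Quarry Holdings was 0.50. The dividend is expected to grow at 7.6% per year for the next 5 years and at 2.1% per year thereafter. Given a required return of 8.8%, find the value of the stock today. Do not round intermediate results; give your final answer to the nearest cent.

9.63

D_1 = 0.53800
D_2 = 0.57889
D_3 = 0.62288
D_4 = 0.67022
D_5 = 0.72116
Terminal value at year 5: TV = D_5×(1+g_2)/(r−g_2) = 0.73630/0.067 = 10.98961
P_0 = D_1/(1+r)^1 + D_2/(1+r)^2 + D_3/(1+r)^3 + D_4/(1+r)^4 + D_5/(1+r)^5 + TV/(1+r)^5
    = 0.49449 + 0.48903 + 0.48364 + 0.47830 + 0.47303 + 7.20838 = 9.62687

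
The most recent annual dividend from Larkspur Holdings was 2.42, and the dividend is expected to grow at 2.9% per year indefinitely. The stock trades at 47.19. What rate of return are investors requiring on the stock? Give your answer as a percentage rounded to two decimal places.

8.18%

D₁ = 2.42 × 1.029 = 2.4902
P = D₁/(r − g) ⇒ r = D₁/P + g = 2.4902/47.19 + 0.029 = 0.052769 + 0.029 = 0.081769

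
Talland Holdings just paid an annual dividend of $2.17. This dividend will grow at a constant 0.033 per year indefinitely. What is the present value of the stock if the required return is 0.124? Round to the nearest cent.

$24.63

D₁ = D₀ × (1 + g) = $2.17 × 1.033 = $2.2416
Growing perpetuity: P = D₁ / (r − g) = $2.2416 / (0.124 − 0.033) = $24.63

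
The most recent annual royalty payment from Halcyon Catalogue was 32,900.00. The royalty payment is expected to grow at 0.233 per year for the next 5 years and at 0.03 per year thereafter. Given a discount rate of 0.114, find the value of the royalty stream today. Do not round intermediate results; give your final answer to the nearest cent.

D_1 = 40565.70000
D_2 = 50017.50810
D_3 = 61671.58749
D_4 = 76041.06737
D_5 = 93758.63607
Terminal value at year 5: TV = D_5×(1+g_2)/(r−g_2) = 96571.39515/0.084 = 1149659.46609
P_0 = D_1/(1+r)^1 + D_2/(1+r)^2 + D_3/(1+r)^3 + D_4/(1+r)^4 + D_5/(1+r)^5 + TV/(1+r)^5
    = 36414.45242 + 40304.32661 + 44609.72595 + 49375.03778 + 54649.39101 + 670105.62790 = 895458.56167

895458.56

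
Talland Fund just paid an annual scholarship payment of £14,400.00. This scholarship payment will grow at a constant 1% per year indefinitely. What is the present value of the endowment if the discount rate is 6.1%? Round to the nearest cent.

D₁ = D₀ × (1 + g) = £14,400.00 × 1.01 = £14,544.0000
Growing perpetuity: P = D₁ / (r − g) = £14,544.0000 / (0.061 − 0.01) = £285,176.47

£285176.47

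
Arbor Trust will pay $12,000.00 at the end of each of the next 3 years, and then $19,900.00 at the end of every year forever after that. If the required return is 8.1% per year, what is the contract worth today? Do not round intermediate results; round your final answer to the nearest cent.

$225356.63

PV of 3-year annuity: $12,000.00 × [1 − (1+0.081)^−3] / 0.081 = 30869.44760
Perpetuity value at year 3: $19,900.00 / 0.081 = 245679.01235
PV of perpetuity: 245679.01235 / (1+0.081)^3 = 194487.17840
Total PV = 30869.44760 + 194487.17840 = 225356.62601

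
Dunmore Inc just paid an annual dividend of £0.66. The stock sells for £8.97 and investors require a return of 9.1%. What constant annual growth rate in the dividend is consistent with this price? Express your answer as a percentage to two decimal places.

P = D₀(1+g)/(r−g) ⇒ P(r−g) = D₀(1+g) ⇒ g(P+D₀) = P·r − D₀
g = (P·r − D₀)/(P + D₀) = (£8.97×0.091 − £0.66) / (£8.97 + £0.66) = 0.016227

1.62%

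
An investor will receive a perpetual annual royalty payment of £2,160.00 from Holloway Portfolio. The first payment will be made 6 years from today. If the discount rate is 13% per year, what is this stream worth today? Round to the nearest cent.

£9018.17

Value at end of year 5: C / r = £2,160.00 / 0.13 = £16,615.3846
Discount to today: PV = £16,615.3846 / (1 + 0.13)^5 = £16,615.3846 / 1.842435 = £9,018.17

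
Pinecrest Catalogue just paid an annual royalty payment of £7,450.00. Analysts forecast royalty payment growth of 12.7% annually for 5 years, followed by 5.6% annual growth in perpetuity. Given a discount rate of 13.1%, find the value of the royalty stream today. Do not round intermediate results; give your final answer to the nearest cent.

£139910.78

D_1 = 8396.15000
D_2 = 9462.46105
D_3 = 10664.19360
D_4 = 12018.54619
D_5 = 13544.90156
Terminal value at year 5: TV = D_5×(1+g_2)/(r−g_2) = 14303.41604/0.075 = 190712.21393
P_0 = D_1/(1+r)^1 + D_2/(1+r)^2 + D_3/(1+r)^3 + D_4/(1+r)^4 + D_5/(1+r)^5 + TV/(1+r)^5
    = 7423.65164 + 7397.39646 + 7371.23414 + 7345.16434 + 7319.18675 + 103054.14943 = 139910.78275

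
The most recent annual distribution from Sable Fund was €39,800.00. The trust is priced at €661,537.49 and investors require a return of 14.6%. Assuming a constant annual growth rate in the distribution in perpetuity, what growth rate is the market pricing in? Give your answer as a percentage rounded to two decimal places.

P = D₀(1+g)/(r−g) ⇒ P(r−g) = D₀(1+g) ⇒ g(P+D₀) = P·r − D₀
g = (P·r − D₀)/(P + D₀) = (€661,537.49×0.146 − €39,800.00) / (€661,537.49 + €39,800.00) = 0.080966

8.10%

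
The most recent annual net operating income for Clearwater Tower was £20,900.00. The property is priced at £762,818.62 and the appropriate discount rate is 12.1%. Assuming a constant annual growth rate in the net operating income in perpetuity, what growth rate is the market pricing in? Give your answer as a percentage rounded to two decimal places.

9.11%

P = D₀(1+g)/(r−g) ⇒ P(r−g) = D₀(1+g) ⇒ g(P+D₀) = P·r − D₀
g = (P·r − D₀)/(P + D₀) = (£762,818.62×0.121 − £20,900.00) / (£762,818.62 + £20,900.00) = 0.091105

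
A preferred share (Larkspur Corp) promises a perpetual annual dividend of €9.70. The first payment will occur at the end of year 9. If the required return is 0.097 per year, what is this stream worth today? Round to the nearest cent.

€47.68

Value at end of year 8: C / r = €9.70 / 0.097 = €100.0000
Discount to today: PV = €100.0000 / (1 + 0.097)^8 = €100.0000 / 2.097264 = €47.68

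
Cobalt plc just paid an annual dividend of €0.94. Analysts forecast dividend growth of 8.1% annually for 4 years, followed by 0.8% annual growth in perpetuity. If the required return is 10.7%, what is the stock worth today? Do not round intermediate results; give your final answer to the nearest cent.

D_1 = 1.01614
D_2 = 1.09845
D_3 = 1.18742
D_4 = 1.28360
Terminal value at year 4: TV = D_4×(1+g_2)/(r−g_2) = 1.29387/0.099 = 13.06941
P_0 = D_1/(1+r)^1 + D_2/(1+r)^2 + D_3/(1+r)^3 + D_4/(1+r)^4 + TV/(1+r)^4
    = 0.91792 + 0.89636 + 0.87531 + 0.85475 + 8.70293 = 12.24728

€12.25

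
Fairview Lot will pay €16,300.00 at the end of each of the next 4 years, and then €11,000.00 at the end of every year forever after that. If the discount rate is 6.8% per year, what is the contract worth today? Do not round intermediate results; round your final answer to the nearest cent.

€179798.28

PV of 4-year annuity: €16,300.00 × [1 − (1+0.068)^−4] / 0.068 = 55461.74355
Perpetuity value at year 4: €11,000.00 / 0.068 = 161764.70588
PV of perpetuity: 161764.70588 / (1+0.068)^4 = 124336.53539
Total PV = 55461.74355 + 124336.53539 = 179798.27894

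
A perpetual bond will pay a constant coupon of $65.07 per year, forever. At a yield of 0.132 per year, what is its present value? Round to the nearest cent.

$492.95

Level perpetuity: PV = C / r = $65.07 / 0.132 = $492.95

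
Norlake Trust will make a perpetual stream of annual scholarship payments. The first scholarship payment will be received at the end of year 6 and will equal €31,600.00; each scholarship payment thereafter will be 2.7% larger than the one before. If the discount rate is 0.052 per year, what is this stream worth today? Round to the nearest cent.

Value at end of year 5: C₁ / (r − g) = €31,600.00 / (0.052 − 0.027) = €1,264,000.0000
Discount to today: PV = €1,264,000.0000 / (1 + 0.052)^5 = €1,264,000.0000 / 1.288483 = €980,998.57

€980998.57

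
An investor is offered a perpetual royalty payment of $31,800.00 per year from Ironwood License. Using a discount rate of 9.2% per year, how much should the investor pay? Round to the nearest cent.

$345652.17

Level perpetuity: PV = C / r = $31,800.00 / 0.092 = $345,652.17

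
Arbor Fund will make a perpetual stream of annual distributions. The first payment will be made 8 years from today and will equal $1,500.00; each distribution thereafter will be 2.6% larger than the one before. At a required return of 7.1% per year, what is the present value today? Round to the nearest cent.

Value at end of year 7: C₁ / (r − g) = $1,500.00 / (0.071 − 0.026) = $33,333.3333
Discount to today: PV = $33,333.3333 / (1 + 0.071)^7 = $33,333.3333 / 1.616316 = $20,623.03

$20623.03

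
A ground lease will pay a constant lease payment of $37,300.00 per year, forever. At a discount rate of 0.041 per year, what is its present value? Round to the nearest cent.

$909756.10

Level perpetuity: PV = C / r = $37,300.00 / 0.041 = $909,756.10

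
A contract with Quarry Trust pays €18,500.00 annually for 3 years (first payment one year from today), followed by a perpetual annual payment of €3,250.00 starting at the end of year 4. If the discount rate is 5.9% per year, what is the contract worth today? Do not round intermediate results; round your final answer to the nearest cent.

PV of 3-year annuity: €18,500.00 × [1 − (1+0.059)^−3] / 0.059 = 49542.35575
Perpetuity value at year 3: €3,250.00 / 0.059 = 55084.74576
PV of perpetuity: 55084.74576 / (1+0.059)^3 = 46381.35894
Total PV = 49542.35575 + 46381.35894 = 95923.71469

€95923.71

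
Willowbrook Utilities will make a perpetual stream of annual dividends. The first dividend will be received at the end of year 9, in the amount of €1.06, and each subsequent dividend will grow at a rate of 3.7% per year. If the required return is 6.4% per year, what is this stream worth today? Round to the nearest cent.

€23.90

Value at end of year 8: C₁ / (r − g) = €1.06 / (0.064 − 0.037) = €39.2593
Discount to today: PV = €39.2593 / (1 + 0.064)^8 = €39.2593 / 1.642605 = €23.90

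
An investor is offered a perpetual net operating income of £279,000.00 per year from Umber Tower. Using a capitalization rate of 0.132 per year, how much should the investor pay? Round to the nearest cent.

Level perpetuity: PV = C / r = £279,000.00 / 0.132 = £2,113,636.36

£2113636.36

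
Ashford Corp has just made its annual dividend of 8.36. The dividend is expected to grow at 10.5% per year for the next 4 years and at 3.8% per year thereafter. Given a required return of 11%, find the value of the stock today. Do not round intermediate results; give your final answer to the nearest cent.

D_1 = 9.23780
D_2 = 10.20777
D_3 = 11.27958
D_4 = 12.46394
Terminal value at year 4: TV = D_4×(1+g_2)/(r−g_2) = 12.93757/0.072 = 179.68848
P_0 = D_1/(1+r)^1 + D_2/(1+r)^2 + D_3/(1+r)^3 + D_4/(1+r)^4 + TV/(1+r)^4
    = 8.32234 + 8.28485 + 8.24754 + 8.21038 + 118.36637 = 151.43149

151.43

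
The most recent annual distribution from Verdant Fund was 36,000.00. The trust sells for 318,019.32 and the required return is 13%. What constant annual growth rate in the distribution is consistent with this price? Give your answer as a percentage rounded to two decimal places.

P = D₀(1+g)/(r−g) ⇒ P(r−g) = D₀(1+g) ⇒ g(P+D₀) = P·r − D₀
g = (P·r − D₀)/(P + D₀) = (318,019.32×0.13 − 36,000.00) / (318,019.32 + 36,000.00) = 0.015091

1.51%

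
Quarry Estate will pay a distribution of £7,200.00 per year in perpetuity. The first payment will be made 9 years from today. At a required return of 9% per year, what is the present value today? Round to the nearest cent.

£40149.30

Value at end of year 8: C / r = £7,200.00 / 0.09 = £80,000.0000
Discount to today: PV = £80,000.0000 / (1 + 0.09)^8 = £80,000.0000 / 1.992563 = £40,149.30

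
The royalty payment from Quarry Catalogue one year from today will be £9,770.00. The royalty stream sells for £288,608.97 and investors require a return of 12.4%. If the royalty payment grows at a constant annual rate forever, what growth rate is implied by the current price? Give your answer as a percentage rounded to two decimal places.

9.01%

P = D₁/(r−g) ⇒ g = r − D₁/P = 0.124 − £9,770.00/£288,608.97 = 0.090148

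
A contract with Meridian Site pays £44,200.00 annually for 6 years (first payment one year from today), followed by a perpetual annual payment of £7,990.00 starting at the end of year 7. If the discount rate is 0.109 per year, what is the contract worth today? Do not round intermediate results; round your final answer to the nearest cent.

PV of 6-year annuity: £44,200.00 × [1 − (1+0.109)^−6] / 0.109 = 187529.68343
Perpetuity value at year 6: £7,990.00 / 0.109 = 73302.75229
PV of perpetuity: 73302.75229 / (1+0.109)^6 = 39403.15567
Total PV = 187529.68343 + 39403.15567 = 226932.83911

£226932.84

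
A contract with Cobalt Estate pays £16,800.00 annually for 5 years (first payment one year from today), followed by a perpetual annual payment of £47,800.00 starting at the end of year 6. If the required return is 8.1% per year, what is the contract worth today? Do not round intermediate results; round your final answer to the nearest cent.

PV of 5-year annuity: £16,800.00 × [1 − (1+0.081)^−5] / 0.081 = 66901.10884
Perpetuity value at year 5: £47,800.00 / 0.081 = 590123.45679
PV of perpetuity: 590123.45679 / (1+0.081)^5 = 399773.87331
Total PV = 66901.10884 + 399773.87331 = 466674.98215

£466674.98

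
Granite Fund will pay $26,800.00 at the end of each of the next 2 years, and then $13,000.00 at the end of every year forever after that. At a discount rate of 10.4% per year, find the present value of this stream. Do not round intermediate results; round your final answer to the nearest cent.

PV of 2-year annuity: $26,800.00 × [1 − (1+0.104)^−2] / 0.104 = 46263.91514
Perpetuity value at year 2: $13,000.00 / 0.104 = 125000.00000
PV of perpetuity: 125000.00000 / (1+0.104)^2 = 102558.54862
Total PV = 46263.91514 + 102558.54862 = 148822.46377

$148822.46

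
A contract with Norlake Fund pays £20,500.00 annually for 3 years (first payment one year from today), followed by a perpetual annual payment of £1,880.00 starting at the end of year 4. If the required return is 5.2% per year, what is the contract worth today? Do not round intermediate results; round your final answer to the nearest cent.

PV of 3-year annuity: £20,500.00 × [1 − (1+0.052)^−3] / 0.052 = 55618.02615
Perpetuity value at year 3: £1,880.00 / 0.052 = 36153.84615
PV of perpetuity: 36153.84615 / (1+0.052)^3 = 31053.26619
Total PV = 55618.02615 + 31053.26619 = 86671.29235

£86671.29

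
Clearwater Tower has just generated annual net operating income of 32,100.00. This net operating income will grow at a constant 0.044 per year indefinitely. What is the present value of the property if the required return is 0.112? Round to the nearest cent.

492829.41

D₁ = D₀ × (1 + g) = 32,100.00 × 1.044 = 33,512.4000
Growing perpetuity: P = D₁ / (r − g) = 33,512.4000 / (0.112 − 0.044) = 492,829.41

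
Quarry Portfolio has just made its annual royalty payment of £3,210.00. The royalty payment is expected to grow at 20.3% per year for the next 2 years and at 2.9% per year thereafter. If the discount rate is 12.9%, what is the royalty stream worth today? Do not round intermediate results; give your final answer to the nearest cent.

£44567.79

D_1 = 3861.63000
D_2 = 4645.54089
Terminal value at year 2: TV = D_2×(1+g_2)/(r−g_2) = 4780.26158/0.1 = 47802.61576
P_0 = D_1/(1+r)^1 + D_2/(1+r)^2 + TV/(1+r)^2
    = 3420.39858 + 3644.58768 + 37502.80727 = 44567.79353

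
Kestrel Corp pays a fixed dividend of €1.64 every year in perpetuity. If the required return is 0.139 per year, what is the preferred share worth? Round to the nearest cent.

€11.80

Level perpetuity: PV = C / r = €1.64 / 0.139 = €11.80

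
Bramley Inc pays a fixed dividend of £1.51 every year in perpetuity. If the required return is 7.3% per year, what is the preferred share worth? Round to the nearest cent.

Level perpetuity: PV = C / r = £1.51 / 0.073 = £20.68

£20.68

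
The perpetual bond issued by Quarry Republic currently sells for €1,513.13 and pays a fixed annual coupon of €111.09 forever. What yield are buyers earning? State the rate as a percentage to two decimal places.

P = C/r ⇒ r = C/P = €111.09/€1,513.13 = 0.073417

7.34%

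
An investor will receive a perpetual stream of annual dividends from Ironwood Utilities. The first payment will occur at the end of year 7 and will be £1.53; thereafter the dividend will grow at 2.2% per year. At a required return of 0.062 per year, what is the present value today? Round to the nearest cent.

Value at end of year 6: C₁ / (r − g) = £1.53 / (0.062 − 0.022) = £38.2500
Discount to today: PV = £38.2500 / (1 + 0.062)^6 = £38.2500 / 1.434654 = £26.66

£26.66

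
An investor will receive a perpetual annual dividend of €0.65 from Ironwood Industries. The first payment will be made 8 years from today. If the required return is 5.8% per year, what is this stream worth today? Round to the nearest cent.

Value at end of year 7: C / r = €0.65 / 0.058 = €11.2069
Discount to today: PV = €11.2069 / (1 + 0.058)^7 = €11.2069 / 1.483883 = €7.55

€7.55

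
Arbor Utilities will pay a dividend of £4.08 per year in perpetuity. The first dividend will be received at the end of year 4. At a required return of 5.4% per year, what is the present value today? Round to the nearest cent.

£64.53

Value at end of year 3: C / r = £4.08 / 0.054 = £75.5556
Discount to today: PV = £75.5556 / (1 + 0.054)^3 = £75.5556 / 1.170905 = £64.53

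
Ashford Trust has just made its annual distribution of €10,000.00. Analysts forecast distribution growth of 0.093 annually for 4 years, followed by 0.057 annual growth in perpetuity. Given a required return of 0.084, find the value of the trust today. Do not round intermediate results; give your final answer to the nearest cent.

D_1 = 10930.00000
D_2 = 11946.49000
D_3 = 13057.51357
D_4 = 14271.86233
Terminal value at year 4: TV = D_4×(1+g_2)/(r−g_2) = 15085.35848/0.027 = 558716.98092
P_0 = D_1/(1+r)^1 + D_2/(1+r)^2 + D_3/(1+r)^3 + D_4/(1+r)^4 + TV/(1+r)^4
    = 10083.02583 + 10166.74099 + 10251.15120 + 10336.26223 + 404645.52525 = 445482.70551

€445482.71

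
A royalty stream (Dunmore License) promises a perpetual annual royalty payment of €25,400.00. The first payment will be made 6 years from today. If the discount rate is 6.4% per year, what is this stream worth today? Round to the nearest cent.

€291035.26

Value at end of year 5: C / r = €25,400.00 / 0.064 = €396,875.0000
Discount to today: PV = €396,875.0000 / (1 + 0.064)^5 = €396,875.0000 / 1.363666 = €291,035.26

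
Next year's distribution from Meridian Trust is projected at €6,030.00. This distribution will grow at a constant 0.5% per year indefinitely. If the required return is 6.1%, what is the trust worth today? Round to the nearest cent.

Growing perpetuity: P = D₁ / (r − g) = €6,030.0000 / (0.061 − 0.005) = €107,678.57

€107678.57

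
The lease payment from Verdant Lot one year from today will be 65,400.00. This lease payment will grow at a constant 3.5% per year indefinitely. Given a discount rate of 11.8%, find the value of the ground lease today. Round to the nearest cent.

787951.81

Growing perpetuity: P = D₁ / (r − g) = 65,400.0000 / (0.118 − 0.035) = 787,951.81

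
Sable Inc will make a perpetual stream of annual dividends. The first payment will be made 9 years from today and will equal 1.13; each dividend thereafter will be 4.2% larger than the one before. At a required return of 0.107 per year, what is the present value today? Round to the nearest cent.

7.71

Value at end of year 8: C₁ / (r − g) = 1.13 / (0.107 − 0.042) = 17.3846
Discount to today: PV = 17.3846 / (1 + 0.107)^8 = 17.3846 / 2.255179 = 7.71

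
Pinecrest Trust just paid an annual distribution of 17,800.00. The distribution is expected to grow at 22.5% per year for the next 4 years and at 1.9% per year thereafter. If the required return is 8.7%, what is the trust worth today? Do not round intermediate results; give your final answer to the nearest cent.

527094.30

D_1 = 21805.00000
D_2 = 26711.12500
D_3 = 32721.12812
D_4 = 40083.38195
Terminal value at year 4: TV = D_4×(1+g_2)/(r−g_2) = 40844.96621/0.068 = 600661.26780
P_0 = D_1/(1+r)^1 + D_2/(1+r)^2 + D_3/(1+r)^3 + D_4/(1+r)^4 + TV/(1+r)^4
    = 20059.79761 + 22606.48764 + 25476.49252 + 28710.85863 + 430240.66096 = 527094.29736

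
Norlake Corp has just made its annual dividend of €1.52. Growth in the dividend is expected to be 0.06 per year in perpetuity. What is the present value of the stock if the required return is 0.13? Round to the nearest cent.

D₁ = D₀ × (1 + g) = €1.52 × 1.06 = €1.6112
Growing perpetuity: P = D₁ / (r − g) = €1.6112 / (0.13 − 0.06) = €23.02

€23.02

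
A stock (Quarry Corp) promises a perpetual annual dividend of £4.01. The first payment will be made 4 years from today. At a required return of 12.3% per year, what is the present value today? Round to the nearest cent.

£23.02

Value at end of year 3: C / r = £4.01 / 0.123 = £32.6016
Discount to today: PV = £32.6016 / (1 + 0.123)^3 = £32.6016 / 1.416248 = £23.02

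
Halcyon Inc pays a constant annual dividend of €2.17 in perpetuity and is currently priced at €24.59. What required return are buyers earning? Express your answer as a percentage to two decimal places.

P = C/r ⇒ r = C/P = €2.17/€24.59 = 0.088247

8.82%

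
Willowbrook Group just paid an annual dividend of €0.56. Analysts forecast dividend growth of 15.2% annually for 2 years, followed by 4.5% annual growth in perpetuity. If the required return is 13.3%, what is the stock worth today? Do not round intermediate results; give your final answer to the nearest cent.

D_1 = 0.64512
D_2 = 0.74318
Terminal value at year 2: TV = D_2×(1+g_2)/(r−g_2) = 0.77662/0.088 = 8.82524
P_0 = D_1/(1+r)^1 + D_2/(1+r)^2 + TV/(1+r)^2
    = 0.56939 + 0.57894 + 6.87491 = 8.02324

€8.02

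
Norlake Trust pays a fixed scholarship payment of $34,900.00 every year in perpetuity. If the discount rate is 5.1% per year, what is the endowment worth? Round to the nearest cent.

Level perpetuity: PV = C / r = $34,900.00 / 0.051 = $684,313.73

$684313.73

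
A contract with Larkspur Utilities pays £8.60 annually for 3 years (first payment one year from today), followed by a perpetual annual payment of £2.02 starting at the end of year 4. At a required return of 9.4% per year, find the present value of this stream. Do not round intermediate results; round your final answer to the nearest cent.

£38.03

PV of 3-year annuity: £8.60 × [1 − (1+0.094)^−3] / 0.094 = 21.61487
Perpetuity value at year 3: £2.02 / 0.094 = 21.48936
PV of perpetuity: 21.48936 / (1+0.094)^3 = 16.41238
Total PV = 21.61487 + 16.41238 = 38.02725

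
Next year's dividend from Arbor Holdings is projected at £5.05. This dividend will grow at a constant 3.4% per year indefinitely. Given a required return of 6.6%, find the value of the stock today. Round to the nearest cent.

£157.81

Growing perpetuity: P = D₁ / (r − g) = £5.0500 / (0.066 − 0.034) = £157.81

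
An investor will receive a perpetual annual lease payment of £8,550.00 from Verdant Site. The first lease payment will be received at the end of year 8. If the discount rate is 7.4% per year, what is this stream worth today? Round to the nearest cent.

£70097.81

Value at end of year 7: C / r = £8,550.00 / 0.074 = £115,540.5405
Discount to today: PV = £115,540.5405 / (1 + 0.074)^7 = £115,540.5405 / 1.648276 = £70,097.81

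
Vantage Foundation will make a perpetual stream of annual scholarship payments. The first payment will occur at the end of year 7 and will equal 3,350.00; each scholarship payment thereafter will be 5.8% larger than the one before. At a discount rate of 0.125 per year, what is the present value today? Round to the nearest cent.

Value at end of year 6: C₁ / (r − g) = 3,350.00 / (0.125 − 0.058) = 50,000.0000
Discount to today: PV = 50,000.0000 / (1 + 0.125)^6 = 50,000.0000 / 2.027287 = 24,663.51

24663.51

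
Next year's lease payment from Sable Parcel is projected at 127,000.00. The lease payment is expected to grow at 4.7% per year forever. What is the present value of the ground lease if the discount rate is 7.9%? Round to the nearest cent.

3968750.00

Growing perpetuity: P = D₁ / (r − g) = 127,000.0000 / (0.079 − 0.047) = 3,968,750.00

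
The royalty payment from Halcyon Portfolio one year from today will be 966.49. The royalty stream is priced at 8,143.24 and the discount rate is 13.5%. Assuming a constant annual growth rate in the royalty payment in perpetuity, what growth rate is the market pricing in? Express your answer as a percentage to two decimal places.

1.63%

P = D₁/(r−g) ⇒ g = r − D₁/P = 0.135 − 966.49/8,143.24 = 0.016314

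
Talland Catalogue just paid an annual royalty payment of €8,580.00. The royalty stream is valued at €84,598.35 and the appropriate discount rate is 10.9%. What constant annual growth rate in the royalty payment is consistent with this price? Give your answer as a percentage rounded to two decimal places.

0.69%

P = D₀(1+g)/(r−g) ⇒ P(r−g) = D₀(1+g) ⇒ g(P+D₀) = P·r − D₀
g = (P·r − D₀)/(P + D₀) = (€84,598.35×0.109 − €8,580.00) / (€84,598.35 + €8,580.00) = 0.006882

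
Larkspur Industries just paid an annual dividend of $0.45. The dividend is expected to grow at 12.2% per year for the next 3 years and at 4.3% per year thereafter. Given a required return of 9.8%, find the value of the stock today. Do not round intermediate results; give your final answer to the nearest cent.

$10.52

D_1 = 0.50490
D_2 = 0.56650
D_3 = 0.63561
Terminal value at year 3: TV = D_3×(1+g_2)/(r−g_2) = 0.66294/0.055 = 12.05349
P_0 = D_1/(1+r)^1 + D_2/(1+r)^2 + D_3/(1+r)^3 + TV/(1+r)^3
    = 0.45984 + 0.46989 + 0.48016 + 9.10554 = 10.51542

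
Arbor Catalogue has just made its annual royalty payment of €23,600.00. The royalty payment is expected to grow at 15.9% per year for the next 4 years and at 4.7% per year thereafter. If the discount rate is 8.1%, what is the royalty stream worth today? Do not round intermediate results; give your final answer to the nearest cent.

€1073010.77

D_1 = 27352.40000
D_2 = 31701.43160
D_3 = 36741.95922
D_4 = 42583.93074
Terminal value at year 4: TV = D_4×(1+g_2)/(r−g_2) = 44585.37549/0.034 = 1311334.57312
P_0 = D_1/(1+r)^1 + D_2/(1+r)^2 + D_3/(1+r)^3 + D_4/(1+r)^4 + TV/(1+r)^4
    = 25302.86772 + 27128.60655 + 29086.08232 + 31184.80057 + 960308.41749 = 1073010.77465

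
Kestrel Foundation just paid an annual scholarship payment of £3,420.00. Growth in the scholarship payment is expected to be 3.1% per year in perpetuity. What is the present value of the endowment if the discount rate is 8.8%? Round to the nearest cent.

D₁ = D₀ × (1 + g) = £3,420.00 × 1.031 = £3,526.0200
Growing perpetuity: P = D₁ / (r − g) = £3,526.0200 / (0.088 − 0.031) = £61,860.00

£61860.00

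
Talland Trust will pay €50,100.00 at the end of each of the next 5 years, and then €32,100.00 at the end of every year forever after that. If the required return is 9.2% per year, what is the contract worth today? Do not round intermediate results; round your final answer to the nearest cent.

€418564.94

PV of 5-year annuity: €50,100.00 × [1 − (1+0.092)^−5] / 0.092 = 193864.45768
Perpetuity value at year 5: €32,100.00 / 0.092 = 348913.04348
PV of perpetuity: 348913.04348 / (1+0.092)^5 = 224700.48676
Total PV = 193864.45768 + 224700.48676 = 418564.94444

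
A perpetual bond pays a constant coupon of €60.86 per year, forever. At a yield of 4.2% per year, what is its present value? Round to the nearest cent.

Level perpetuity: PV = C / r = €60.86 / 0.042 = €1,449.05

€1449.05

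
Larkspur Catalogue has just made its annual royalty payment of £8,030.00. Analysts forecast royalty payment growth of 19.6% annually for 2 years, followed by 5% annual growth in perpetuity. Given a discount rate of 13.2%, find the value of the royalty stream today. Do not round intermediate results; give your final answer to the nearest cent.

£132226.13

D_1 = 9603.88000
D_2 = 11486.24048
Terminal value at year 2: TV = D_2×(1+g_2)/(r−g_2) = 12060.55250/0.082 = 147079.90859
P_0 = D_1/(1+r)^1 + D_2/(1+r)^2 + TV/(1+r)^2
    = 8483.99293 + 8963.65331 + 114778.48751 = 132226.13376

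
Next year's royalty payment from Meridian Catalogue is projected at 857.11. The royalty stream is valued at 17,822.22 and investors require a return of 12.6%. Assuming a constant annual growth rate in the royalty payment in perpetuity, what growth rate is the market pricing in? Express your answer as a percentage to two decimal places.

P = D₁/(r−g) ⇒ g = r − D₁/P = 0.126 − 857.11/17,822.22 = 0.077908

7.79%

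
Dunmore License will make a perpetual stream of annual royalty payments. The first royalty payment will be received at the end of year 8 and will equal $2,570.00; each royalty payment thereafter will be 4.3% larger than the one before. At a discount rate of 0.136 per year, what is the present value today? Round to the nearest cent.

$11318.84

Value at end of year 7: C₁ / (r − g) = $2,570.00 / (0.136 − 0.043) = $27,634.4086
Discount to today: PV = $27,634.4086 / (1 + 0.136)^7 = $27,634.4086 / 2.441453 = $11,318.84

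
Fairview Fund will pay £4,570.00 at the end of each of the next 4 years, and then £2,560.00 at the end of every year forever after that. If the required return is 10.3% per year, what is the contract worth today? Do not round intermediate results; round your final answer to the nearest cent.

PV of 4-year annuity: £4,570.00 × [1 − (1+0.103)^−4] / 0.103 = 14392.70802
Perpetuity value at year 4: £2,560.00 / 0.103 = 24854.36893
PV of perpetuity: 24854.36893 / (1+0.103)^4 = 16791.93293
Total PV = 14392.70802 + 16791.93293 = 31184.64095

£31184.64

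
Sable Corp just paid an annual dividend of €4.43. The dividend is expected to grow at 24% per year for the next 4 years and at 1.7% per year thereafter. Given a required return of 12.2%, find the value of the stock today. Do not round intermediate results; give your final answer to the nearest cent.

€86.91

D_1 = 5.49320
D_2 = 6.81157
D_3 = 8.44634
D_4 = 10.47347
Terminal value at year 4: TV = D_4×(1+g_2)/(r−g_2) = 10.65152/0.105 = 101.44301
P_0 = D_1/(1+r)^1 + D_2/(1+r)^2 + D_3/(1+r)^3 + D_4/(1+r)^4 + TV/(1+r)^4
    = 4.89590 + 5.41080 + 5.97985 + 6.60875 + 64.01042 = 86.90572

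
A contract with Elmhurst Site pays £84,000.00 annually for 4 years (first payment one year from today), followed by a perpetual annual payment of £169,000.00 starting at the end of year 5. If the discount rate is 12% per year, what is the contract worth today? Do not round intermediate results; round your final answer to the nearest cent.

PV of 4-year annuity: £84,000.00 × [1 − (1+0.12)^−4] / 0.12 = 255137.34512
Perpetuity value at year 4: £169,000.00 / 0.12 = 1408333.33333
PV of perpetuity: 1408333.33333 / (1+0.12)^4 = 895021.29375
Total PV = 255137.34512 + 895021.29375 = 1150158.63887

£1150158.64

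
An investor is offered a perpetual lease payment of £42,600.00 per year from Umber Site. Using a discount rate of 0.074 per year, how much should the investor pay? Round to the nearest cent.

£575675.68

Level perpetuity: PV = C / r = £42,600.00 / 0.074 = £575,675.68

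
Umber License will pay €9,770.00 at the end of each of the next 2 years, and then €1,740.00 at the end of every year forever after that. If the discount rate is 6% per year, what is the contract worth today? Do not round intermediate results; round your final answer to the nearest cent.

€43722.14

PV of 2-year annuity: €9,770.00 × [1 − (1+0.06)^−2] / 0.06 = 17912.24635
Perpetuity value at year 2: €1,740.00 / 0.06 = 29000.00000
PV of perpetuity: 29000.00000 / (1+0.06)^2 = 25809.89676
Total PV = 17912.24635 + 25809.89676 = 43722.14311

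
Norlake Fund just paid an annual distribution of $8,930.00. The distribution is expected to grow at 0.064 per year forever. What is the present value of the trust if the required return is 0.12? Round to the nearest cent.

D₁ = D₀ × (1 + g) = $8,930.00 × 1.064 = $9,501.5200
Growing perpetuity: P = D₁ / (r − g) = $9,501.5200 / (0.12 − 0.064) = $169,670.00

$169670.00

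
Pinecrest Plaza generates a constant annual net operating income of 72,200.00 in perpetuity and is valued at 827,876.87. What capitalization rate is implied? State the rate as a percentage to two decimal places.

8.72%

P = C/r ⇒ r = C/P = 72,200.00/827,876.87 = 0.087211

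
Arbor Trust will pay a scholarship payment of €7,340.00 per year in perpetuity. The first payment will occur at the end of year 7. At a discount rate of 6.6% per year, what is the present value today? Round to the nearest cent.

Value at end of year 6: C / r = €7,340.00 / 0.066 = €111,212.1212
Discount to today: PV = €111,212.1212 / (1 + 0.066)^6 = €111,212.1212 / 1.467382 = €75,789.47

€75789.47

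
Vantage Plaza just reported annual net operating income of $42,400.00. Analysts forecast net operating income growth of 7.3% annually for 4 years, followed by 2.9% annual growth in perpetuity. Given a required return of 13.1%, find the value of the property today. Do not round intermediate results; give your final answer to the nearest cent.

$495464.14

D_1 = 45495.20000
D_2 = 48816.34960
D_3 = 52379.94312
D_4 = 56203.67897
Terminal value at year 4: TV = D_4×(1+g_2)/(r−g_2) = 57833.58566/0.102 = 566995.93783
P_0 = D_1/(1+r)^1 + D_2/(1+r)^2 + D_3/(1+r)^3 + D_4/(1+r)^4 + TV/(1+r)^4
    = 40225.64103 + 38162.78764 + 36205.72161 + 34349.01793 + 346520.97505 = 495464.14325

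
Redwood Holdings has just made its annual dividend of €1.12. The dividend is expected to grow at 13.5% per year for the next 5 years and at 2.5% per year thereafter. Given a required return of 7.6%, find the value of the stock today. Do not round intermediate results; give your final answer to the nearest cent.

D_1 = 1.27120
D_2 = 1.44281
D_3 = 1.63759
D_4 = 1.85867
D_5 = 2.10959
Terminal value at year 5: TV = D_5×(1+g_2)/(r−g_2) = 2.16233/0.051 = 42.39855
P_0 = D_1/(1+r)^1 + D_2/(1+r)^2 + D_3/(1+r)^3 + D_4/(1+r)^4 + D_5/(1+r)^5 + TV/(1+r)^5
    = 1.18141 + 1.24619 + 1.31452 + 1.38660 + 1.46264 + 29.39610 = 35.98747

€35.99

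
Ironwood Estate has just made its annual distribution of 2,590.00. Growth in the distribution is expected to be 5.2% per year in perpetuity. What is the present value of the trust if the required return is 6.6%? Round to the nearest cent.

194620.00

D₁ = D₀ × (1 + g) = 2,590.00 × 1.052 = 2,724.6800
Growing perpetuity: P = D₁ / (r − g) = 2,724.6800 / (0.066 − 0.052) = 194,620.00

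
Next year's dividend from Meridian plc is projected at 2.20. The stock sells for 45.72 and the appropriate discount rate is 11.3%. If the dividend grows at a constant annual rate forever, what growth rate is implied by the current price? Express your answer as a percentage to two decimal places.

6.49%

P = D₁/(r−g) ⇒ g = r − D₁/P = 0.113 − 2.20/45.72 = 0.064881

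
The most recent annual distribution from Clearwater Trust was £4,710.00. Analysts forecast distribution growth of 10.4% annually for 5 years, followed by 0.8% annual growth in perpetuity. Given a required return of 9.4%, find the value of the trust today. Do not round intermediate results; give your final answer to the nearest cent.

D_1 = 5199.84000
D_2 = 5740.62336
D_3 = 6337.64819
D_4 = 6996.76360
D_5 = 7724.42702
Terminal value at year 5: TV = D_5×(1+g_2)/(r−g_2) = 7786.22243/0.086 = 90537.47014
P_0 = D_1/(1+r)^1 + D_2/(1+r)^2 + D_3/(1+r)^3 + D_4/(1+r)^4 + D_5/(1+r)^5 + TV/(1+r)^5
    = 4753.05302 + 4796.49957 + 4840.34326 + 4884.58771 + 4929.23660 + 57775.23824 = 81978.95839

£81978.96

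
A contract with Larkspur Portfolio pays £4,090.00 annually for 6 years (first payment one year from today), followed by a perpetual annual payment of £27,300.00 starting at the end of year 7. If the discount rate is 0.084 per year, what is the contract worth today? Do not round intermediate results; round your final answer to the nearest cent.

PV of 6-year annuity: £4,090.00 × [1 − (1+0.084)^−6] / 0.084 = 18680.31496
Perpetuity value at year 6: £27,300.00 / 0.084 = 325000.00000
PV of perpetuity: 325000.00000 / (1+0.084)^6 = 200312.32315
Total PV = 18680.31496 + 200312.32315 = 218992.63810

£218992.64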